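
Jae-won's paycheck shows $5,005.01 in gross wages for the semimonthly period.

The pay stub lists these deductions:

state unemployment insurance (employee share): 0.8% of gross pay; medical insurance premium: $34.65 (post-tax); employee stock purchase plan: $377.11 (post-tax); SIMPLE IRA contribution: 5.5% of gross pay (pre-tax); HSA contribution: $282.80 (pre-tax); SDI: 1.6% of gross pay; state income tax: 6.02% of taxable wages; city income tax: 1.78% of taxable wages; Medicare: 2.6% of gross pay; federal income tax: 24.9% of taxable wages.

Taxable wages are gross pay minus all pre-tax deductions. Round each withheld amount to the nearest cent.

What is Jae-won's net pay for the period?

$2,330.76

HSA contribution: $282.80
SIMPLE IRA contribution: $5,005.01 × 0.055 = $275.28
Pre-tax total = $282.80 + $275.28 = $558.08
Taxable wages = $5,005.01 − $558.08 = $4,446.93
State income tax: $4,446.93 × 0.0602 = $267.71
Federal income tax: $4,446.93 × 0.249 = $1,107.29
City income tax: $4,446.93 × 0.0178 = $79.16
Medicare: $5,005.01 × 0.026 = $130.13
State unemployment insurance (employee share): $5,005.01 × 0.008 = $40.04
SDI: $5,005.01 × 0.016 = $80.08
Medical insurance premium: $34.65
Employee stock purchase plan: $377.11
Total deductions = $282.80 + $275.28 + $267.71 + $1,107.29 + $79.16 + $130.13 + $40.04 + $80.08 + $34.65 + $377.11 = $2,674.25
Net pay = $5,005.01 − $2,674.25 = $2,330.76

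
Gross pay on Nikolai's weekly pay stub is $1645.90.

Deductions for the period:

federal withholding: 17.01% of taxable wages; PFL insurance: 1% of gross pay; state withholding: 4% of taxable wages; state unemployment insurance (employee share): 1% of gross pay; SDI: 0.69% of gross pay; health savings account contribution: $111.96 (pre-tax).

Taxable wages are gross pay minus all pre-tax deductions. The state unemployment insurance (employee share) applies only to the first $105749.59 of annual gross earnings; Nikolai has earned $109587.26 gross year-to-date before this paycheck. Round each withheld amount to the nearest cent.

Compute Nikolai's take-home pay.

Health savings account contribution: $111.96
Taxable wages = $1645.90 − $111.96 = $1533.94
Federal withholding: $1533.94 × 0.1701 = $260.92
State withholding: $1533.94 × 0.04 = $61.36
PFL insurance: $1645.90 × 0.01 = $16.46
SDI: $1645.90 × 0.0069 = $11.36
State unemployment insurance (employee share): annual cap $105749.59 already reached (YTD $109587.26), so $0.00
Total deductions = $111.96 + $260.92 + $61.36 + $16.46 + $11.36 + $0.00 = $462.06
Net pay = $1645.90 − $462.06 = $1183.84

$1183.84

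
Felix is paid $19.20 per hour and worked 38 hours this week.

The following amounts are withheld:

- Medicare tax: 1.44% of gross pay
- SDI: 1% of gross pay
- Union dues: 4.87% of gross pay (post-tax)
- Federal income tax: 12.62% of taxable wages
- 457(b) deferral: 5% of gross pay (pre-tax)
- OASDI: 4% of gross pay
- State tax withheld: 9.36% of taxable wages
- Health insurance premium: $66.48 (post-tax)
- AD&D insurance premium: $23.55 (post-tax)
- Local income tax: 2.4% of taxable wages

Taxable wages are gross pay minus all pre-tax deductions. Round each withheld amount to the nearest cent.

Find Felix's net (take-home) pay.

Gross pay: 38 × $19.20 = $729.60
457(b) deferral: $729.60 × 0.05 = $36.48
Taxable wages = $729.60 − $36.48 = $693.12
Local income tax: $693.12 × 0.024 = $16.63
Federal income tax: $693.12 × 0.1262 = $87.47
State tax withheld: $693.12 × 0.0936 = $64.88
SDI: $729.60 × 0.01 = $7.30
OASDI: $729.60 × 0.04 = $29.18
Medicare tax: $729.60 × 0.0144 = $10.51
Union dues: $729.60 × 0.0487 = $35.53
AD&D insurance premium: $23.55
Health insurance premium: $66.48
Total deductions = $36.48 + $16.63 + $87.47 + $64.88 + $7.30 + $29.18 + $10.51 + $35.53 + $23.55 + $66.48 = $378.01
Net pay = $729.60 − $378.01 = $351.59

$351.59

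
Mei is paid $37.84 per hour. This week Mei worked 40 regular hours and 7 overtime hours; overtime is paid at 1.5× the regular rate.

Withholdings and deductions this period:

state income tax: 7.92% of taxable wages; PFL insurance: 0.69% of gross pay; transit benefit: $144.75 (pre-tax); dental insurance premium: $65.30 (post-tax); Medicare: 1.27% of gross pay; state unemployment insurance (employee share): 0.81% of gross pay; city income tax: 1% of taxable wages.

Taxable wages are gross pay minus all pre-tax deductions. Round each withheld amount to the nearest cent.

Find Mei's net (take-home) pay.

Regular pay: 40 × $37.84 = $1513.60
Overtime pay: 7 × $37.84 × 1.5 = $397.32
Gross pay = $1513.60 + $397.32 = $1910.92
Transit benefit: $144.75
Taxable wages = $1910.92 − $144.75 = $1766.17
City income tax: $1766.17 × 0.01 = $17.66
State income tax: $1766.17 × 0.0792 = $139.88
State unemployment insurance (employee share): $1910.92 × 0.0081 = $15.48
Medicare: $1910.92 × 0.0127 = $24.27
PFL insurance: $1910.92 × 0.0069 = $13.19
Dental insurance premium: $65.30
Total deductions = $144.75 + $17.66 + $139.88 + $15.48 + $24.27 + $13.19 + $65.30 = $420.53
Net pay = $1910.92 − $420.53 = $1490.39

$1490.39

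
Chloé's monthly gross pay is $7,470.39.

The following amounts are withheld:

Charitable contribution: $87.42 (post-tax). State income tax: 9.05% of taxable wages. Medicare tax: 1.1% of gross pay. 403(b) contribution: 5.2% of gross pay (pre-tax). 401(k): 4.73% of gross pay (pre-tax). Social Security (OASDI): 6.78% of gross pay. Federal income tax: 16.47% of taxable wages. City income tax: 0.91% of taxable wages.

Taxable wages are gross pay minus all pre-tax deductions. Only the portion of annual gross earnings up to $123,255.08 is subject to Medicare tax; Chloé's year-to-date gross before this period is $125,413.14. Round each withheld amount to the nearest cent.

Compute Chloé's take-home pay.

$4,356.30

401(k): $7,470.39 × 0.0473 = $353.35
403(b) contribution: $7,470.39 × 0.052 = $388.46
Pre-tax total = $353.35 + $388.46 = $741.81
Taxable wages = $7,470.39 − $741.81 = $6,728.58
City income tax: $6,728.58 × 0.0091 = $61.23
Federal income tax: $6,728.58 × 0.1647 = $1,108.20
State income tax: $6,728.58 × 0.0905 = $608.94
Social Security (OASDI): $7,470.39 × 0.0678 = $506.49
Medicare tax: annual cap $123,255.08 already reached (YTD $125,413.14), so $0.00
Charitable contribution: $87.42
Total deductions = $353.35 + $388.46 + $61.23 + $1,108.20 + $608.94 + $506.49 + $0.00 + $87.42 = $3,114.09
Net pay = $7,470.39 − $3,114.09 = $4,356.30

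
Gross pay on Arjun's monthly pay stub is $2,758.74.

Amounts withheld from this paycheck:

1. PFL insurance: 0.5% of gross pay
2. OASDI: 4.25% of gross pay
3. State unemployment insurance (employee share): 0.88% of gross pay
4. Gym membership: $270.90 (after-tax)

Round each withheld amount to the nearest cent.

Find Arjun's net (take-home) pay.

$2,332.52

State unemployment insurance (employee share): $2,758.74 × 0.0088 = $24.28
OASDI: $2,758.74 × 0.0425 = $117.25
PFL insurance: $2,758.74 × 0.005 = $13.79
Gym membership: $270.90
Total deductions = $24.28 + $117.25 + $13.79 + $270.90 = $426.22
Net pay = $2,758.74 − $426.22 = $2,332.52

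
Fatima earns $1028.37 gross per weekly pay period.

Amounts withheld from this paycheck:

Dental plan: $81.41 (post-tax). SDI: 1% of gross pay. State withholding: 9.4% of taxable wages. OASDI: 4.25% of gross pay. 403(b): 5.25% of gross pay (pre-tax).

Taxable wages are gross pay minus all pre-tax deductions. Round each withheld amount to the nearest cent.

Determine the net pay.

$747.39

403(b): $1028.37 × 0.0525 = $53.99
Taxable wages = $1028.37 − $53.99 = $974.38
State withholding: $974.38 × 0.094 = $91.59
SDI: $1028.37 × 0.01 = $10.28
OASDI: $1028.37 × 0.0425 = $43.71
Dental plan: $81.41
Total deductions = $53.99 + $91.59 + $10.28 + $43.71 + $81.41 = $280.98
Net pay = $1028.37 − $280.98 = $747.39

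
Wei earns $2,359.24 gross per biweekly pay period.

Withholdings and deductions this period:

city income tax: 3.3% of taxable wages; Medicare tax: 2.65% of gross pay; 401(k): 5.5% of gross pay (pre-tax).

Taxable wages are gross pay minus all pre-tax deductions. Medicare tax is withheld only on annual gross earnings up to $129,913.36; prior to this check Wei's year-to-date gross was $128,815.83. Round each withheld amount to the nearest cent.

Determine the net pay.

$2,126.83

401(k): $2,359.24 × 0.055 = $129.76
Taxable wages = $2,359.24 − $129.76 = $2,229.48
City income tax: $2,229.48 × 0.033 = $73.57
Medicare tax: only $129,913.36 − $128,815.83 = $1,097.53 of this check is subject → $1,097.53 × 0.0265 = $29.08
Total deductions = $129.76 + $73.57 + $29.08 = $232.41
Net pay = $2,359.24 − $232.41 = $2,126.83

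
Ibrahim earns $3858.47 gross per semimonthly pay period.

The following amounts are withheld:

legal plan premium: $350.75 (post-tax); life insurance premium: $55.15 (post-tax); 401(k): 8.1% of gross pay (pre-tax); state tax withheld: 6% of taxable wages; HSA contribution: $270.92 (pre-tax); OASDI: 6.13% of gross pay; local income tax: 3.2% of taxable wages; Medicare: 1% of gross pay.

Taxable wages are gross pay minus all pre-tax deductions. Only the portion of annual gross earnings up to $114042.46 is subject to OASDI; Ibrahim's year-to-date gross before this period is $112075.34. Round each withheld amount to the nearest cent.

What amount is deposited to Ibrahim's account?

$2408.65

401(k): $3858.47 × 0.081 = $312.54
HSA contribution: $270.92
Pre-tax total = $312.54 + $270.92 = $583.46
Taxable wages = $3858.47 − $583.46 = $3275.01
Local income tax: $3275.01 × 0.032 = $104.80
State tax withheld: $3275.01 × 0.06 = $196.50
OASDI: only $114042.46 − $112075.34 = $1967.12 of this check is subject → $1967.12 × 0.0613 = $120.58
Medicare: $3858.47 × 0.01 = $38.58
Legal plan premium: $350.75
Life insurance premium: $55.15
Total deductions = $312.54 + $270.92 + $104.80 + $196.50 + $120.58 + $38.58 + $350.75 + $55.15 = $1449.82
Net pay = $3858.47 − $1449.82 = $2408.65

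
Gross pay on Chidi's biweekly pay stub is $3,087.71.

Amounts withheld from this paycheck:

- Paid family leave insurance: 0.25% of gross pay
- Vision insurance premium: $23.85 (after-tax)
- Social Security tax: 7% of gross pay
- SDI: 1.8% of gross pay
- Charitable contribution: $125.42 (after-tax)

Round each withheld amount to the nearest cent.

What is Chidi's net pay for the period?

$2,659.00

Social Security tax: $3,087.71 × 0.07 = $216.14
Paid family leave insurance: $3,087.71 × 0.0025 = $7.72
SDI: $3,087.71 × 0.018 = $55.58
Charitable contribution: $125.42
Vision insurance premium: $23.85
Total deductions = $216.14 + $7.72 + $55.58 + $125.42 + $23.85 = $428.71
Net pay = $3,087.71 − $428.71 = $2,659.00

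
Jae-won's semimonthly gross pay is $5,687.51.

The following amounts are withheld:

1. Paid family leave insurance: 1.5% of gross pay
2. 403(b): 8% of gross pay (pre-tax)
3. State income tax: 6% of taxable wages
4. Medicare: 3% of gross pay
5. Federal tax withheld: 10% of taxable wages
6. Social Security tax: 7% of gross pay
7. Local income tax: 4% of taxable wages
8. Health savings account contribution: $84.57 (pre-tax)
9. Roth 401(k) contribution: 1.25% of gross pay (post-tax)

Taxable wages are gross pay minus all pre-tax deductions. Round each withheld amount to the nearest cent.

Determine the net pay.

$3,393.19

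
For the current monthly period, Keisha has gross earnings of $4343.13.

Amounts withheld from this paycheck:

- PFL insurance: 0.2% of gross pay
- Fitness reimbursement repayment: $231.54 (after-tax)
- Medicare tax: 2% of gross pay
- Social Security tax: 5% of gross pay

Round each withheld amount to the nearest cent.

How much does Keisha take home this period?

$3798.88

Social Security tax: $4343.13 × 0.05 = $217.16
Medicare tax: $4343.13 × 0.02 = $86.86
PFL insurance: $4343.13 × 0.002 = $8.69
Fitness reimbursement repayment: $231.54
Total deductions = $217.16 + $86.86 + $8.69 + $231.54 = $544.25
Net pay = $4343.13 − $544.25 = $3798.88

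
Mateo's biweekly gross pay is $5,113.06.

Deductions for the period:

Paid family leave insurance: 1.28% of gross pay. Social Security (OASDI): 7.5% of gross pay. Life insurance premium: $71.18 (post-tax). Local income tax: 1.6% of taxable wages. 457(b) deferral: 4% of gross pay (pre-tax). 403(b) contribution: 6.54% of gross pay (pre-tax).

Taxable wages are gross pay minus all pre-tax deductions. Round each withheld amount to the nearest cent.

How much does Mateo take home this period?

457(b) deferral: $5,113.06 × 0.04 = $204.52
403(b) contribution: $5,113.06 × 0.0654 = $334.39
Pre-tax total = $204.52 + $334.39 = $538.91
Taxable wages = $5,113.06 − $538.91 = $4,574.15
Local income tax: $4,574.15 × 0.016 = $73.19
Paid family leave insurance: $5,113.06 × 0.0128 = $65.45
Social Security (OASDI): $5,113.06 × 0.075 = $383.48
Life insurance premium: $71.18
Total deductions = $204.52 + $334.39 + $73.19 + $65.45 + $383.48 + $71.18 = $1,132.21
Net pay = $5,113.06 − $1,132.21 = $3,980.85

$3,980.85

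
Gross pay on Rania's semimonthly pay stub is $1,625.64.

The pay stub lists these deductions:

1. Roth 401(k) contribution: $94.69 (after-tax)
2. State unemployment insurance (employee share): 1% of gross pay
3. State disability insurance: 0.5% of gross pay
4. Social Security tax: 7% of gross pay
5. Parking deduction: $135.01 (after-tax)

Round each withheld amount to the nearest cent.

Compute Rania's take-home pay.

$1,257.76

State unemployment insurance (employee share): $1,625.64 × 0.01 = $16.26
State disability insurance: $1,625.64 × 0.005 = $8.13
Social Security tax: $1,625.64 × 0.07 = $113.79
Parking deduction: $135.01
Roth 401(k) contribution: $94.69
Total deductions = $16.26 + $8.13 + $113.79 + $135.01 + $94.69 = $367.88
Net pay = $1,625.64 − $367.88 = $1,257.76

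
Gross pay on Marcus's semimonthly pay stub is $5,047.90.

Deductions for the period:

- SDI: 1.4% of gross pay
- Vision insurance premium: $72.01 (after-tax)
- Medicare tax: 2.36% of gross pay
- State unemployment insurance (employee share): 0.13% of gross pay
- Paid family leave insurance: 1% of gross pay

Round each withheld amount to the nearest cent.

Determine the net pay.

$4,729.05

State unemployment insurance (employee share): $5,047.90 × 0.0013 = $6.56
Medicare tax: $5,047.90 × 0.0236 = $119.13
SDI: $5,047.90 × 0.014 = $70.67
Paid family leave insurance: $5,047.90 × 0.01 = $50.48
Vision insurance premium: $72.01
Total deductions = $6.56 + $119.13 + $70.67 + $50.48 + $72.01 = $318.85
Net pay = $5,047.90 − $318.85 = $4,729.05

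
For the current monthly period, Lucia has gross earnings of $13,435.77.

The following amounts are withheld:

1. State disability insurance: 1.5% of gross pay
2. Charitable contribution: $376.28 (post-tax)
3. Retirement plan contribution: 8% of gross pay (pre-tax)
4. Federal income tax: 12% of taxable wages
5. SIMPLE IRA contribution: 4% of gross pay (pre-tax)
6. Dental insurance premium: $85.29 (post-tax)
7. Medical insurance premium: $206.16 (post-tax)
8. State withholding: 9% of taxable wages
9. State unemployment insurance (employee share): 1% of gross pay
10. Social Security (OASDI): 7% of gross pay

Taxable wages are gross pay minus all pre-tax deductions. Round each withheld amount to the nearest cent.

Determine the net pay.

$7,396.42

SIMPLE IRA contribution: $13,435.77 × 0.04 = $537.43
Retirement plan contribution: $13,435.77 × 0.08 = $1,074.86
Pre-tax total = $537.43 + $1,074.86 = $1,612.29
Taxable wages = $13,435.77 − $1,612.29 = $11,823.48
Federal income tax: $11,823.48 × 0.12 = $1,418.82
State withholding: $11,823.48 × 0.09 = $1,064.11
State disability insurance: $13,435.77 × 0.015 = $201.54
State unemployment insurance (employee share): $13,435.77 × 0.01 = $134.36
Social Security (OASDI): $13,435.77 × 0.07 = $940.50
Dental insurance premium: $85.29
Charitable contribution: $376.28
Medical insurance premium: $206.16
Total deductions = $537.43 + $1,074.86 + $1,418.82 + $1,064.11 + $201.54 + $134.36 + $940.50 + $85.29 + $376.28 + $206.16 = $6,039.35
Net pay = $13,435.77 − $6,039.35 = $7,396.42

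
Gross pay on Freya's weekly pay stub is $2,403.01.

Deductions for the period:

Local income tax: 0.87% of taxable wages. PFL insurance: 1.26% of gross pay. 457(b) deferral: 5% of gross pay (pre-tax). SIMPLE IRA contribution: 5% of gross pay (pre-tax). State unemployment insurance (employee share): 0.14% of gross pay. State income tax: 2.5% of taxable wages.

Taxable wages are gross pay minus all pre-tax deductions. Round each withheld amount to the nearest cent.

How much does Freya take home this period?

457(b) deferral: $2,403.01 × 0.05 = $120.15
SIMPLE IRA contribution: $2,403.01 × 0.05 = $120.15
Pre-tax total = $120.15 + $120.15 = $240.30
Taxable wages = $2,403.01 − $240.30 = $2,162.71
State income tax: $2,162.71 × 0.025 = $54.07
Local income tax: $2,162.71 × 0.0087 = $18.82
PFL insurance: $2,403.01 × 0.0126 = $30.28
State unemployment insurance (employee share): $2,403.01 × 0.0014 = $3.36
Total deductions = $120.15 + $120.15 + $54.07 + $18.82 + $30.28 + $3.36 = $346.83
Net pay = $2,403.01 − $346.83 = $2,056.18

$2,056.18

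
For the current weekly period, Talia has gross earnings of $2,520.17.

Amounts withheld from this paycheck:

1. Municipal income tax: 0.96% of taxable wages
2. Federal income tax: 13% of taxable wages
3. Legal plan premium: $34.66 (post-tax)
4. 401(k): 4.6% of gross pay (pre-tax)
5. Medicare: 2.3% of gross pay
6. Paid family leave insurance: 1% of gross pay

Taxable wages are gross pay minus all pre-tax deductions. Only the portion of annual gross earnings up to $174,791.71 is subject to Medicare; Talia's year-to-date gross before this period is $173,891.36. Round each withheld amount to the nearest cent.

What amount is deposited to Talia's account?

$1,988.04

401(k): $2,520.17 × 0.046 = $115.93
Taxable wages = $2,520.17 − $115.93 = $2,404.24
Federal income tax: $2,404.24 × 0.13 = $312.55
Municipal income tax: $2,404.24 × 0.0096 = $23.08
Medicare: only $174,791.71 − $173,891.36 = $900.35 of this check is subject → $900.35 × 0.023 = $20.71
Paid family leave insurance: $2,520.17 × 0.01 = $25.20
Legal plan premium: $34.66
Total deductions = $115.93 + $312.55 + $23.08 + $20.71 + $25.20 + $34.66 = $532.13
Net pay = $2,520.17 − $532.13 = $1,988.04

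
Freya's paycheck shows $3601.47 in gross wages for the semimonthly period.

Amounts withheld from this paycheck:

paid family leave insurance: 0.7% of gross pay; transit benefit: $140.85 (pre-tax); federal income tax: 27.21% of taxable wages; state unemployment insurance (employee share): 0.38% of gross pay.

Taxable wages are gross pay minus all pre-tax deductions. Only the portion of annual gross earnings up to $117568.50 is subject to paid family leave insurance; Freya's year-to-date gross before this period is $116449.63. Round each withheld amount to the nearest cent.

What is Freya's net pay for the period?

$2497.47

Transit benefit: $140.85
Taxable wages = $3601.47 − $140.85 = $3460.62
Federal income tax: $3460.62 × 0.2721 = $941.63
Paid family leave insurance: only $117568.50 − $116449.63 = $1118.87 of this check is subject → $1118.87 × 0.007 = $7.83
State unemployment insurance (employee share): $3601.47 × 0.0038 = $13.69
Total deductions = $140.85 + $941.63 + $7.83 + $13.69 = $1104.00
Net pay = $3601.47 − $1104.00 = $2497.47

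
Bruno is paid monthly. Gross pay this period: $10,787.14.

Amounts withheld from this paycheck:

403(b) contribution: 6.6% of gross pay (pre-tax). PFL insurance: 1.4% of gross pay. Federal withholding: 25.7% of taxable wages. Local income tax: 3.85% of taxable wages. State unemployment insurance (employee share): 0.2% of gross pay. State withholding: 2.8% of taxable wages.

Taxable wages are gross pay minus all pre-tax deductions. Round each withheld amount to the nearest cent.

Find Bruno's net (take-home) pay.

403(b) contribution: $10,787.14 × 0.066 = $711.95
Taxable wages = $10,787.14 − $711.95 = $10,075.19
State withholding: $10,075.19 × 0.028 = $282.11
Federal withholding: $10,075.19 × 0.257 = $2,589.32
Local income tax: $10,075.19 × 0.0385 = $387.89
State unemployment insurance (employee share): $10,787.14 × 0.002 = $21.57
PFL insurance: $10,787.14 × 0.014 = $151.02
Total deductions = $711.95 + $282.11 + $2,589.32 + $387.89 + $21.57 + $151.02 = $4,143.86
Net pay = $10,787.14 − $4,143.86 = $6,643.28

$6,643.28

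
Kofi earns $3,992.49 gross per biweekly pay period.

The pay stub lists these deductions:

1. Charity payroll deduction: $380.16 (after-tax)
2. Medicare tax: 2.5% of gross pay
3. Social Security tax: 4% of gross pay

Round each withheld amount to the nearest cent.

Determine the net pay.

$3,352.82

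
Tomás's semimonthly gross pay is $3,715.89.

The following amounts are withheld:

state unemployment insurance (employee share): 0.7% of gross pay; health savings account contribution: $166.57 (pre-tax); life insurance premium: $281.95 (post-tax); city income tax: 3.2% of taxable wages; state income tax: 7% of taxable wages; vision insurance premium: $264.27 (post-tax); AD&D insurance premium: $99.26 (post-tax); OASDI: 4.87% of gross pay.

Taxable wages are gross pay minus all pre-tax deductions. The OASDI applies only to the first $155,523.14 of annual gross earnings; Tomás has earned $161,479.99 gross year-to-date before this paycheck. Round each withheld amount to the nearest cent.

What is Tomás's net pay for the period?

Health savings account contribution: $166.57
Taxable wages = $3,715.89 − $166.57 = $3,549.32
City income tax: $3,549.32 × 0.032 = $113.58
State income tax: $3,549.32 × 0.07 = $248.45
OASDI: annual cap $155,523.14 already reached (YTD $161,479.99), so $0.00
State unemployment insurance (employee share): $3,715.89 × 0.007 = $26.01
Vision insurance premium: $264.27
AD&D insurance premium: $99.26
Life insurance premium: $281.95
Total deductions = $166.57 + $113.58 + $248.45 + $0.00 + $26.01 + $264.27 + $99.26 + $281.95 = $1,200.09
Net pay = $3,715.89 − $1,200.09 = $2,515.80

$2,515.80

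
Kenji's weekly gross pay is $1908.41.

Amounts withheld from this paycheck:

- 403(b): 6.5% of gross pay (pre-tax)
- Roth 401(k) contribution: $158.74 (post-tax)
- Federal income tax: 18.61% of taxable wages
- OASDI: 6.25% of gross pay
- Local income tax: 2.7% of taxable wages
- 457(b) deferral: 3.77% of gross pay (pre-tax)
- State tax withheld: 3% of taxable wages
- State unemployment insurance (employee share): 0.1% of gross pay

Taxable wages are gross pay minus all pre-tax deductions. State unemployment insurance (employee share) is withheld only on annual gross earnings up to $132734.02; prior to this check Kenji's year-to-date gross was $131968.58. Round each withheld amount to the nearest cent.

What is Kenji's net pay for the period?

$1017.33

457(b) deferral: $1908.41 × 0.0377 = $71.95
403(b): $1908.41 × 0.065 = $124.05
Pre-tax total = $71.95 + $124.05 = $196.00
Taxable wages = $1908.41 − $196.00 = $1712.41
Federal income tax: $1712.41 × 0.1861 = $318.68
Local income tax: $1712.41 × 0.027 = $46.24
State tax withheld: $1712.41 × 0.03 = $51.37
State unemployment insurance (employee share): only $132734.02 − $131968.58 = $765.44 of this check is subject → $765.44 × 0.001 = $0.77
OASDI: $1908.41 × 0.0625 = $119.28
Roth 401(k) contribution: $158.74
Total deductions = $71.95 + $124.05 + $318.68 + $46.24 + $51.37 + $0.77 + $119.28 + $158.74 = $891.08
Net pay = $1908.41 − $891.08 = $1017.33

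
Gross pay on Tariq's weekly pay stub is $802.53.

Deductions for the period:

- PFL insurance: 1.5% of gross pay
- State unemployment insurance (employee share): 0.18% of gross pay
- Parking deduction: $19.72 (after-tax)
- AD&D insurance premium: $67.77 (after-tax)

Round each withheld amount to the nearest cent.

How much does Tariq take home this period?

$701.56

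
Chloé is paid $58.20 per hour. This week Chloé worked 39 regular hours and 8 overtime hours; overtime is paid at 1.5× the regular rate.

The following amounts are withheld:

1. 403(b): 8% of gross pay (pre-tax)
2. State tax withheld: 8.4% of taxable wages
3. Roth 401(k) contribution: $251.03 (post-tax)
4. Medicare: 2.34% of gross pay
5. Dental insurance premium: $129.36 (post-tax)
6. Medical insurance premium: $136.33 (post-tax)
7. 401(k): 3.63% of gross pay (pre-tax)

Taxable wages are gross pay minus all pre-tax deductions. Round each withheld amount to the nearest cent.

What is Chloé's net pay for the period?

Regular pay: 39 × $58.20 = $2,269.80
Overtime pay: 8 × $58.20 × 1.5 = $698.40
Gross pay = $2,269.80 + $698.40 = $2,968.20
403(b): $2,968.20 × 0.08 = $237.46
401(k): $2,968.20 × 0.0363 = $107.75
Pre-tax total = $237.46 + $107.75 = $345.21
Taxable wages = $2,968.20 − $345.21 = $2,622.99
State tax withheld: $2,622.99 × 0.084 = $220.33
Medicare: $2,968.20 × 0.0234 = $69.46
Medical insurance premium: $136.33
Roth 401(k) contribution: $251.03
Dental insurance premium: $129.36
Total deductions = $237.46 + $107.75 + $220.33 + $69.46 + $136.33 + $251.03 + $129.36 = $1,151.72
Net pay = $2,968.20 − $1,151.72 = $1,816.48

$1,816.48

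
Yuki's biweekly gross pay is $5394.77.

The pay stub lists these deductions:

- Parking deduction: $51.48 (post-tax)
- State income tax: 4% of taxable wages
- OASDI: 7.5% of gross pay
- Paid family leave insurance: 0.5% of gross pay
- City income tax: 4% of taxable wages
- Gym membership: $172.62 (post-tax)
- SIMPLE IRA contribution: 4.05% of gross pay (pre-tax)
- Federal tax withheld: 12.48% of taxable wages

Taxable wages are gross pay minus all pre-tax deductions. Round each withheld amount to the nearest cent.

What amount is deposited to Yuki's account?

$3460.50

SIMPLE IRA contribution: $5394.77 × 0.0405 = $218.49
Taxable wages = $5394.77 − $218.49 = $5176.28
Federal tax withheld: $5176.28 × 0.1248 = $646.00
City income tax: $5176.28 × 0.04 = $207.05
State income tax: $5176.28 × 0.04 = $207.05
Paid family leave insurance: $5394.77 × 0.005 = $26.97
OASDI: $5394.77 × 0.075 = $404.61
Parking deduction: $51.48
Gym membership: $172.62
Total deductions = $218.49 + $646.00 + $207.05 + $207.05 + $26.97 + $404.61 + $51.48 + $172.62 = $1934.27
Net pay = $5394.77 − $1934.27 = $3460.50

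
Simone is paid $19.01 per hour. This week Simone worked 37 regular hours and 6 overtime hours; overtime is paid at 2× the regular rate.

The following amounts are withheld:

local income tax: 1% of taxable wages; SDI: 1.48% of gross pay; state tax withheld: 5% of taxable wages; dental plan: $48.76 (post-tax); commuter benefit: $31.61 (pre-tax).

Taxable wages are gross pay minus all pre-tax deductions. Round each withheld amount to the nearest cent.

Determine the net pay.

Regular pay: 37 × $19.01 = $703.37
Overtime pay: 6 × $19.01 × 2 = $228.12
Gross pay = $703.37 + $228.12 = $931.49
Commuter benefit: $31.61
Taxable wages = $931.49 − $31.61 = $899.88
State tax withheld: $899.88 × 0.05 = $44.99
Local income tax: $899.88 × 0.01 = $9.00
SDI: $931.49 × 0.0148 = $13.79
Dental plan: $48.76
Total deductions = $31.61 + $44.99 + $9.00 + $13.79 + $48.76 = $148.15
Net pay = $931.49 − $148.15 = $783.34

$783.34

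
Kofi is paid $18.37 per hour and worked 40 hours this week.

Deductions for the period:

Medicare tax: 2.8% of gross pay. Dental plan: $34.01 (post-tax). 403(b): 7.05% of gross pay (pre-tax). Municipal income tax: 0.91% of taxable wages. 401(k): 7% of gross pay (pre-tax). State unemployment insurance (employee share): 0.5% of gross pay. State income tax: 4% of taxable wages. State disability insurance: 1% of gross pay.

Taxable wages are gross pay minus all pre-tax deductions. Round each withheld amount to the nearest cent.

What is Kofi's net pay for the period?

$534.95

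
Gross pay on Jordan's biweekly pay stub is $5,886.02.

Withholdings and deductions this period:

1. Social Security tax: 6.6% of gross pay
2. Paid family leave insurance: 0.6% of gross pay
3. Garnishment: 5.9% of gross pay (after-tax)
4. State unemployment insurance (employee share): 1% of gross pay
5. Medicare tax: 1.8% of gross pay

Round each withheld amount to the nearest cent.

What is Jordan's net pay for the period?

$4,950.13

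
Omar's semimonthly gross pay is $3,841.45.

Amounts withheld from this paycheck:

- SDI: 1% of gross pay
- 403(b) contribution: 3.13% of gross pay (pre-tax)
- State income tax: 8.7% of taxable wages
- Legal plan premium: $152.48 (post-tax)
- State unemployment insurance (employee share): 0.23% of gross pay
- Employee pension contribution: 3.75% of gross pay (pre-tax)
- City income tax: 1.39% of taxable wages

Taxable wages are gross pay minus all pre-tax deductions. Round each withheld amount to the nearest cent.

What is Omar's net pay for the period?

$3,016.50

Employee pension contribution: $3,841.45 × 0.0375 = $144.05
403(b) contribution: $3,841.45 × 0.0313 = $120.24
Pre-tax total = $144.05 + $120.24 = $264.29
Taxable wages = $3,841.45 − $264.29 = $3,577.16
State income tax: $3,577.16 × 0.087 = $311.21
City income tax: $3,577.16 × 0.0139 = $49.72
SDI: $3,841.45 × 0.01 = $38.41
State unemployment insurance (employee share): $3,841.45 × 0.0023 = $8.84
Legal plan premium: $152.48
Total deductions = $144.05 + $120.24 + $311.21 + $49.72 + $38.41 + $8.84 + $152.48 = $824.95
Net pay = $3,841.45 − $824.95 = $3,016.50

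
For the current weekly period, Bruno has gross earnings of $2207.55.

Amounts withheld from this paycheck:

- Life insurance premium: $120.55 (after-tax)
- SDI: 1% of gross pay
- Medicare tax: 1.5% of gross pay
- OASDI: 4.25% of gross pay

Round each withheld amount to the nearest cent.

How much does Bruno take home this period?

$1937.99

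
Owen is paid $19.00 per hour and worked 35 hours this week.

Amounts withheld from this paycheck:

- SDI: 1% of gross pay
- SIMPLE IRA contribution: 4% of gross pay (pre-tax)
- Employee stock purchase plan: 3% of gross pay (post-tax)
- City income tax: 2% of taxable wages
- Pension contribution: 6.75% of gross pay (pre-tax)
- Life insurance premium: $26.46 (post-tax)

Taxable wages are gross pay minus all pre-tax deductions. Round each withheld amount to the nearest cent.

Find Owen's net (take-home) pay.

Gross pay: 35 × $19.00 = $665.00
Pension contribution: $665.00 × 0.0675 = $44.89
SIMPLE IRA contribution: $665.00 × 0.04 = $26.60
Pre-tax total = $44.89 + $26.60 = $71.49
Taxable wages = $665.00 − $71.49 = $593.51
City income tax: $593.51 × 0.02 = $11.87
SDI: $665.00 × 0.01 = $6.65
Life insurance premium: $26.46
Employee stock purchase plan: $665.00 × 0.03 = $19.95
Total deductions = $44.89 + $26.60 + $11.87 + $6.65 + $26.46 + $19.95 = $136.42
Net pay = $665.00 − $136.42 = $528.58

$528.58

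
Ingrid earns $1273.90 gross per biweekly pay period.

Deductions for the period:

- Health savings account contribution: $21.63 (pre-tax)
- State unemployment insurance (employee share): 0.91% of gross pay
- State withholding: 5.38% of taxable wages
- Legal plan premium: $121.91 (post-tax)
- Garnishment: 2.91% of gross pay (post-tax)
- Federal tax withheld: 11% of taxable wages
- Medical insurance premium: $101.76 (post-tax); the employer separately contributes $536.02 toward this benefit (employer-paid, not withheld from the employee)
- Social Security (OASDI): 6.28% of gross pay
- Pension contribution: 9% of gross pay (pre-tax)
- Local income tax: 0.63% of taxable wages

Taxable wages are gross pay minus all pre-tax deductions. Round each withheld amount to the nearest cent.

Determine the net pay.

Pension contribution: $1273.90 × 0.09 = $114.65
Health savings account contribution: $21.63
Pre-tax total = $114.65 + $21.63 = $136.28
Taxable wages = $1273.90 − $136.28 = $1137.62
Local income tax: $1137.62 × 0.0063 = $7.17
State withholding: $1137.62 × 0.0538 = $61.20
Federal tax withheld: $1137.62 × 0.11 = $125.14
State unemployment insurance (employee share): $1273.90 × 0.0091 = $11.59
Social Security (OASDI): $1273.90 × 0.0628 = $80.00
Garnishment: $1273.90 × 0.0291 = $37.07
Legal plan premium: $121.91
Medical insurance premium: $101.76
(Employer's $536.02 toward medical insurance premium is not withheld from the employee.)
Total deductions = $114.65 + $21.63 + $7.17 + $61.20 + $125.14 + $11.59 + $80.00 + $37.07 + $121.91 + $101.76 = $682.12
Net pay = $1273.90 − $682.12 = $591.78

$591.78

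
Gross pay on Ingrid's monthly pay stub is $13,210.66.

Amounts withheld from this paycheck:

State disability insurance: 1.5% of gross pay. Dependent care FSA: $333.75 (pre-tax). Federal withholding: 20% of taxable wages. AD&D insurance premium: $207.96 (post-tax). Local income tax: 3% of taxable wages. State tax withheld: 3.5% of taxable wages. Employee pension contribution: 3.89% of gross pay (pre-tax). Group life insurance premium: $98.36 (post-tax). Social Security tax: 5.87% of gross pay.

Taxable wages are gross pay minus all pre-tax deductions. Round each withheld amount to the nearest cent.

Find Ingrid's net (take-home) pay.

Dependent care FSA: $333.75
Employee pension contribution: $13,210.66 × 0.0389 = $513.89
Pre-tax total = $333.75 + $513.89 = $847.64
Taxable wages = $13,210.66 − $847.64 = $12,363.02
Local income tax: $12,363.02 × 0.03 = $370.89
State tax withheld: $12,363.02 × 0.035 = $432.71
Federal withholding: $12,363.02 × 0.2 = $2,472.60
State disability insurance: $13,210.66 × 0.015 = $198.16
Social Security tax: $13,210.66 × 0.0587 = $775.47
AD&D insurance premium: $207.96
Group life insurance premium: $98.36
Total deductions = $333.75 + $513.89 + $370.89 + $432.71 + $2,472.60 + $198.16 + $775.47 + $207.96 + $98.36 = $5,403.79
Net pay = $13,210.66 − $5,403.79 = $7,806.87

$7,806.87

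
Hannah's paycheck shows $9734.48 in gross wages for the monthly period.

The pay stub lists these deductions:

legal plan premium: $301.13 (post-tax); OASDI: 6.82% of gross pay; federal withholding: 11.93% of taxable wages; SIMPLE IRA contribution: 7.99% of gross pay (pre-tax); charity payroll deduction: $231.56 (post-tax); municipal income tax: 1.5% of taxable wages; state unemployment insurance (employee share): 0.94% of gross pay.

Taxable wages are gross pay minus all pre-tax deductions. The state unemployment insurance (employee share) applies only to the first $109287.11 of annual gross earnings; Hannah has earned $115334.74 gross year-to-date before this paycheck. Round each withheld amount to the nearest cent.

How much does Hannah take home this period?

$6557.24

SIMPLE IRA contribution: $9734.48 × 0.0799 = $777.78
Taxable wages = $9734.48 − $777.78 = $8956.70
Municipal income tax: $8956.70 × 0.015 = $134.35
Federal withholding: $8956.70 × 0.1193 = $1068.53
OASDI: $9734.48 × 0.0682 = $663.89
State unemployment insurance (employee share): annual cap $109287.11 already reached (YTD $115334.74), so $0.00
Charity payroll deduction: $231.56
Legal plan premium: $301.13
Total deductions = $777.78 + $134.35 + $1068.53 + $663.89 + $0.00 + $231.56 + $301.13 = $3177.24
Net pay = $9734.48 − $3177.24 = $6557.24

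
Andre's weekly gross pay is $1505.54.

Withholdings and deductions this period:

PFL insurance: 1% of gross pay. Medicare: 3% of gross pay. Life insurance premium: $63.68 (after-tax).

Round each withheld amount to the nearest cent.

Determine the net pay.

$1381.63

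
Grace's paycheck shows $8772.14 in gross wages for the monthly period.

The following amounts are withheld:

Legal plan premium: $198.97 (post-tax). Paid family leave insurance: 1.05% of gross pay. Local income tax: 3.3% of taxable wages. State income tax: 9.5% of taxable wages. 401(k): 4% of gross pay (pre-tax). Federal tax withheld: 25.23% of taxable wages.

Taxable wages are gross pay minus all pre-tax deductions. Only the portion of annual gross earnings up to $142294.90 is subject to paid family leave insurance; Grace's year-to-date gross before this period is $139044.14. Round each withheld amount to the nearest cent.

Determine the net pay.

$4985.55

401(k): $8772.14 × 0.04 = $350.89
Taxable wages = $8772.14 − $350.89 = $8421.25
State income tax: $8421.25 × 0.095 = $800.02
Local income tax: $8421.25 × 0.033 = $277.90
Federal tax withheld: $8421.25 × 0.2523 = $2124.68
Paid family leave insurance: only $142294.90 − $139044.14 = $3250.76 of this check is subject → $3250.76 × 0.0105 = $34.13
Legal plan premium: $198.97
Total deductions = $350.89 + $800.02 + $277.90 + $2124.68 + $34.13 + $198.97 = $3786.59
Net pay = $8772.14 − $3786.59 = $4985.55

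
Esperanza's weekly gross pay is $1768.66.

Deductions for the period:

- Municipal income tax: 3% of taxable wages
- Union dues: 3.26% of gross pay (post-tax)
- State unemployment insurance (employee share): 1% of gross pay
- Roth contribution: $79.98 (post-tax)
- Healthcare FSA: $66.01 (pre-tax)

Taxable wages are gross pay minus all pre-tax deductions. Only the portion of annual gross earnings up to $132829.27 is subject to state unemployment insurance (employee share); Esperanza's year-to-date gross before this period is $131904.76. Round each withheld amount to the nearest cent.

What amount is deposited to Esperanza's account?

$1504.68

Healthcare FSA: $66.01
Taxable wages = $1768.66 − $66.01 = $1702.65
Municipal income tax: $1702.65 × 0.03 = $51.08
State unemployment insurance (employee share): only $132829.27 − $131904.76 = $924.51 of this check is subject → $924.51 × 0.01 = $9.25
Union dues: $1768.66 × 0.0326 = $57.66
Roth contribution: $79.98
Total deductions = $66.01 + $51.08 + $9.25 + $57.66 + $79.98 = $263.98
Net pay = $1768.66 − $263.98 = $1504.68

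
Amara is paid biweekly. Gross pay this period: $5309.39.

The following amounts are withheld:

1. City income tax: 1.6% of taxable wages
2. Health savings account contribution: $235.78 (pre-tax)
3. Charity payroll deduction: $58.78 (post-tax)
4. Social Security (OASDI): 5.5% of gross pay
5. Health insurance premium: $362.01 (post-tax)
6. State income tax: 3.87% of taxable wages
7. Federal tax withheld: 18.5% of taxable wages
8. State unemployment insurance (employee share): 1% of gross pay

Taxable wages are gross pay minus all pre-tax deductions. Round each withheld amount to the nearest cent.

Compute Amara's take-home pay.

Health savings account contribution: $235.78
Taxable wages = $5309.39 − $235.78 = $5073.61
Federal tax withheld: $5073.61 × 0.185 = $938.62
State income tax: $5073.61 × 0.0387 = $196.35
City income tax: $5073.61 × 0.016 = $81.18
State unemployment insurance (employee share): $5309.39 × 0.01 = $53.09
Social Security (OASDI): $5309.39 × 0.055 = $292.02
Charity payroll deduction: $58.78
Health insurance premium: $362.01
Total deductions = $235.78 + $938.62 + $196.35 + $81.18 + $53.09 + $292.02 + $58.78 + $362.01 = $2217.83
Net pay = $5309.39 − $2217.83 = $3091.56

$3091.56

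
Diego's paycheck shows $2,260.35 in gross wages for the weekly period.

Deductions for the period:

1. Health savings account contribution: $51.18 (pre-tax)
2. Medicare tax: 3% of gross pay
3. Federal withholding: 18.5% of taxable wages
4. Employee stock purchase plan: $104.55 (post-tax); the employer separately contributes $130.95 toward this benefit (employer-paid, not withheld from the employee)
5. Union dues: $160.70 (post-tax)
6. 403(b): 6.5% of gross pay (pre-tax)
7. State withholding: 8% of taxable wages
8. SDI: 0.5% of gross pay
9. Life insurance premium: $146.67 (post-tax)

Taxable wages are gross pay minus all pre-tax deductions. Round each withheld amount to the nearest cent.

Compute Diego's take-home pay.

$1,024.72

Health savings account contribution: $51.18
403(b): $2,260.35 × 0.065 = $146.92
Pre-tax total = $51.18 + $146.92 = $198.10
Taxable wages = $2,260.35 − $198.10 = $2,062.25
State withholding: $2,062.25 × 0.08 = $164.98
Federal withholding: $2,062.25 × 0.185 = $381.52
SDI: $2,260.35 × 0.005 = $11.30
Medicare tax: $2,260.35 × 0.03 = $67.81
Life insurance premium: $146.67
Union dues: $160.70
Employee stock purchase plan: $104.55
(Employer's $130.95 toward employee stock purchase plan is not withheld from the employee.)
Total deductions = $51.18 + $146.92 + $164.98 + $381.52 + $11.30 + $67.81 + $146.67 + $160.70 + $104.55 = $1,235.63
Net pay = $2,260.35 − $1,235.63 = $1,024.72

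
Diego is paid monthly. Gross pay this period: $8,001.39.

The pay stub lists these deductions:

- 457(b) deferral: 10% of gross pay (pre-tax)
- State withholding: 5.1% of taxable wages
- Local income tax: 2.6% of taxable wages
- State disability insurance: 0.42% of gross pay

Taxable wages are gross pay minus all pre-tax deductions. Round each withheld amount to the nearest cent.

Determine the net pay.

$6,613.15

457(b) deferral: $8,001.39 × 0.1 = $800.14
Taxable wages = $8,001.39 − $800.14 = $7,201.25
State withholding: $7,201.25 × 0.051 = $367.26
Local income tax: $7,201.25 × 0.026 = $187.23
State disability insurance: $8,001.39 × 0.0042 = $33.61
Total deductions = $800.14 + $367.26 + $187.23 + $33.61 = $1,388.24
Net pay = $8,001.39 − $1,388.24 = $6,613.15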